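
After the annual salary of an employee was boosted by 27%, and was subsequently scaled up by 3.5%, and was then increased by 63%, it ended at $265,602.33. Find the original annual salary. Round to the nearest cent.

Undoing the 63% increase: $265,602.33 ÷ 1.63 ≈ $162946.214724.
Undoing the 3.5% increase: $162946.214724 ÷ 1.035 ≈ $157435.956255.
Undoing the 27% increase: $157435.956255 ÷ 1.27 ≈ $123,965.32.

$123,965.32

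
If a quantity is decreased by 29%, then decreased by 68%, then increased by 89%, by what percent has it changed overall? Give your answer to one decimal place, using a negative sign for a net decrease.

A 29% decrease multiplies by 0.71.
Then a 68% decrease: 0.71 × 0.32 = 0.2272.
Then an 89% increase: 0.2272 × 1.89 = 0.429408.
Overall factor 0.429408, i.e. -57.1%.

-57.1%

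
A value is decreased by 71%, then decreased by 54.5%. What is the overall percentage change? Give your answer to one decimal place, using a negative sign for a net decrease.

-86.8%

A 71% decrease multiplies by 0.29.
Then a 54.5% decrease: 0.29 × 0.455 = 0.13195.
Overall factor 0.13195, i.e. -86.8%.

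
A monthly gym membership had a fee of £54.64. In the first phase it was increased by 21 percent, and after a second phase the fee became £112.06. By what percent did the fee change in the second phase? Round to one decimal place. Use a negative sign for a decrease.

After the first phase: £54.64 × 1.21 = £66.1144.
Second-phase multiplier: £112.06 ÷ £66.1144 ≈ 1.69494.
That is a change of 69.5%.

69.5%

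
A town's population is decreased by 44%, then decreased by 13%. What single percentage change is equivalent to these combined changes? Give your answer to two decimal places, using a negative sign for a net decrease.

-51.28%

A 44% decrease multiplies by 0.56.
Then a 13% decrease: 0.56 × 0.87 = 0.4872.
Overall factor 0.4872, i.e. -51.28%.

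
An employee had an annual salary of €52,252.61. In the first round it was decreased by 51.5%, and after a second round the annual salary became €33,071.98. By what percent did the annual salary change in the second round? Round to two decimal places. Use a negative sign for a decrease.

30.50%

After the first round: €52,252.61 × 0.485 = €25342.51585.
Second-round multiplier: €33,071.98 ÷ €25342.51585 ≈ 1.305.
That is a change of 30.50%.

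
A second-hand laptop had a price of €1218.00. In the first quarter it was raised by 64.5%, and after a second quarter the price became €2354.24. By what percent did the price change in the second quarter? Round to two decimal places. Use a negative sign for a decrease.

17.50%

After the first quarter: €1218.00 × 1.645 = €2003.61.
Second-quarter multiplier: €2354.24 ÷ €2003.61 ≈ 1.174999.
That is a change of 17.50%.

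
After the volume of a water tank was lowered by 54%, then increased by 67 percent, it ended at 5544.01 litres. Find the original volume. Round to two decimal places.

Undoing the 67% increase: 5544.01 ÷ 1.67 ≈ 3319.766467.
Undoing the 54% decrease: 3319.766467 ÷ 0.46 ≈ 7216.88 litres.

7216.88 litres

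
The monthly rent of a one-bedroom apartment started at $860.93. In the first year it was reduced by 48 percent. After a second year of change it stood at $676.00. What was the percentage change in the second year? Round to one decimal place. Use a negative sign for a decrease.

51.0%

After the first year: $860.93 × 0.52 = $447.6836.
Second-year multiplier: $676.00 ÷ $447.6836 ≈ 1.51.
That is a change of 51.0%.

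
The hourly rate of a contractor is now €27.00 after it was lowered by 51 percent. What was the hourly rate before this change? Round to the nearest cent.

The overall multiplier applied was 0.49.
So the original hourly rate was €27.00 ÷ 0.49 ≈ €55.10.

€55.10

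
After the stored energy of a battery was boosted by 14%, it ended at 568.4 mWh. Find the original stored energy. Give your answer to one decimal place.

498.6 mWh

The overall multiplier applied was 1.14.
So the original stored energy was 568.4 ÷ 1.14 ≈ 498.6 mWh.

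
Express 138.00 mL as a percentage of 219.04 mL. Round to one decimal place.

63.0%

138.00 mL ÷ 219.04 mL ≈ 63.0%.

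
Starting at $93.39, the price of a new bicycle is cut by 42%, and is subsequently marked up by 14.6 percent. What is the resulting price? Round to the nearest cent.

$62.07

Apply the 42% decrease: $93.39 × 0.58 = $54.1662.
After the 14.6% increase: $54.1662 × 1.146 = $62.0744652 ≈ $62.07.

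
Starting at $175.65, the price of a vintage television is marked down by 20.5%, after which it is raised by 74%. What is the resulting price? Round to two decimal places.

$242.98

20.5% decrease: $175.65 × 0.795 = $139.64175.
Apply the 74% increase: $139.64175 × 1.74 = $242.976645 ≈ $242.98.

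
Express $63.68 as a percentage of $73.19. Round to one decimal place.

87.0%

$63.68 ÷ $73.19 ≈ 87.0%.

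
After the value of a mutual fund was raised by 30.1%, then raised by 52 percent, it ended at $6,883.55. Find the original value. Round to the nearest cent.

$3,480.90

The overall multiplier applied was 1.301 × 1.52 = 1.97752.
So the original value was $6,883.55 ÷ 1.97752 ≈ $3,480.90.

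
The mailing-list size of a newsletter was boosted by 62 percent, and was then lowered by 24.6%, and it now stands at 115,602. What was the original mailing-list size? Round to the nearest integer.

94,641

The overall multiplier applied was 1.62 × 0.754 = 1.22148.
So the original mailing-list size was 115,602 ÷ 1.22148 ≈ 94,641.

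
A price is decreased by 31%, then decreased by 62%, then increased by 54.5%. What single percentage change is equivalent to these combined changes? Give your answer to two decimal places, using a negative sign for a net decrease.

A 31% decrease multiplies by 0.69.
Then a 62% decrease: 0.69 × 0.38 = 0.2622.
Then a 54.5% increase: 0.2622 × 1.545 = 0.405099.
Overall factor 0.405099, i.e. -59.49%.

-59.49%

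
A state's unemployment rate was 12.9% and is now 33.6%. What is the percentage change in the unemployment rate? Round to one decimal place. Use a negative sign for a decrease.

160.5%

The change is 33.6 − 12.9 = 20.7 percentage points.
Relative to the original 12.9%, that is 20.7 ÷ 12.9 ≈ 160.5%.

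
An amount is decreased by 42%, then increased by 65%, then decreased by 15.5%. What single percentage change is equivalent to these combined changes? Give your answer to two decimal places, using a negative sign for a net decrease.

A 42% decrease multiplies by 0.58.
Then a 65% increase: 0.58 × 1.65 = 0.957.
Then a 15.5% decrease: 0.957 × 0.845 = 0.808665.
Overall factor 0.808665, i.e. -19.13%.

-19.13%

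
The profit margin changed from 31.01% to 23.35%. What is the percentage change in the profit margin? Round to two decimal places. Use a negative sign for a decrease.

-24.70%

The change is 23.35 − 31.01 = -7.66 percentage points.
Relative to the original 31.01%, that is -7.66 ÷ 31.01 ≈ -24.70%.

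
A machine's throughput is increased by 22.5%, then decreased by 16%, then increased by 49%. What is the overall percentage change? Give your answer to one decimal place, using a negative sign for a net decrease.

The combined multiplier is 1.225 × 0.84 × 1.49 = 1.53321.
That corresponds to an increase of 53.3%.

53.3%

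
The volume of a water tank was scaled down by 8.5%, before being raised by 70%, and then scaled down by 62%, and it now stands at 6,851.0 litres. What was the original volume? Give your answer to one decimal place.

11,590.5 litres

The overall multiplier applied was 0.915 × 1.7 × 0.38 = 0.59109.
So the original volume was 6,851.0 ÷ 0.59109 ≈ 11,590.5 litres.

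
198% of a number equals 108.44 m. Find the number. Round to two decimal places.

54.77 m

108.44 m ÷ 1.98 ≈ 54.77 m.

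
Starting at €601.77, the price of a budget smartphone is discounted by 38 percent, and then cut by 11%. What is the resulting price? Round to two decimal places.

€332.06

Each change multiplies by a factor: 0.62 × 0.89 = 0.5518.
€601.77 × 0.5518 = €332.056686 ≈ €332.06.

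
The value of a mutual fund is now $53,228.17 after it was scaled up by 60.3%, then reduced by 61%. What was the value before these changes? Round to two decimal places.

The overall multiplier applied was 1.603 × 0.39 = 0.62517.
So the original value was $53,228.17 ÷ 0.62517 ≈ $85,141.91.

$85,141.91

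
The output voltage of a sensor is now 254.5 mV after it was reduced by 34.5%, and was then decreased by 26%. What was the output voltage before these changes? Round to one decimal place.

The overall multiplier applied was 0.655 × 0.74 = 0.4847.
So the original output voltage was 254.5 ÷ 0.4847 ≈ 525.1 mV.

525.1 mV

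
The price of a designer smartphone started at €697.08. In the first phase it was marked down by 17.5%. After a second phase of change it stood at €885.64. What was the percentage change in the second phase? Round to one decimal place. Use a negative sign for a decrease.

After the first phase: €697.08 × 0.825 = €575.091.
Second-phase multiplier: €885.64 ÷ €575.091 ≈ 1.54.
That is a change of 54.0%.

54.0%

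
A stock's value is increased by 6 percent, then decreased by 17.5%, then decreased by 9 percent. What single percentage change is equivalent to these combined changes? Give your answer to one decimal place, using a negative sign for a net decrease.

-20.4%

The combined multiplier is 1.06 × 0.825 × 0.91 = 0.795795.
That corresponds to a decrease of 20.4%.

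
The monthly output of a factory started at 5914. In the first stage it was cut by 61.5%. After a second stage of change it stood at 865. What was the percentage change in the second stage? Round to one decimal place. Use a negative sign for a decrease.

-62.0%

After the first stage: 5914 × 0.385 = 2276.89.
Second-stage multiplier: 865 ÷ 2276.89 ≈ 0.3799.
That is a change of -62.0%.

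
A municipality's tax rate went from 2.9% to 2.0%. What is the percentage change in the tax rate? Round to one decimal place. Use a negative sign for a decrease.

The change is 2.0 − 2.9 = -0.9 percentage points.
Relative to the original 2.9%, that is -0.9 ÷ 2.9 ≈ -31.0%.

-31.0%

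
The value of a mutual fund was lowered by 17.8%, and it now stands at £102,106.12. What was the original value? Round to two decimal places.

£124,216.69

The overall multiplier applied was 0.822.
So the original value was £102,106.12 ÷ 0.822 ≈ £124,216.69.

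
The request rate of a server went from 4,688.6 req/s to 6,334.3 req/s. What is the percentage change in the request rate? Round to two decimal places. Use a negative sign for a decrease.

Change: 6,334.3 − 4,688.6 = 1,645.7.
Relative to the original: 1,645.7 ÷ 4,688.6 ≈ 35.10%.

35.10%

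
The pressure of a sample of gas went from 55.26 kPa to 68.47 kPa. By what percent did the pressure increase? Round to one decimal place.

23.9%

Change: 68.47 − 55.26 = 13.21.
Relative to the original: 13.21 ÷ 55.26 ≈ 23.9%.
So the pressure increased by 23.9%.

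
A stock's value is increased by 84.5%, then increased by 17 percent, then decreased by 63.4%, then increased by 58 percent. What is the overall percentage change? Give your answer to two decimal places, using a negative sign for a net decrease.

24.83%

The combined multiplier is 1.845 × 1.17 × 0.366 × 1.58 = 1.248304122.
That corresponds to an increase of 24.83%.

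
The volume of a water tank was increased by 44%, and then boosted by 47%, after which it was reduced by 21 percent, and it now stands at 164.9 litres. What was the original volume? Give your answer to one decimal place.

98.6 litres

The overall multiplier applied was 1.44 × 1.47 × 0.79 = 1.672272.
So the original volume was 164.9 ÷ 1.672272 ≈ 98.6 litres.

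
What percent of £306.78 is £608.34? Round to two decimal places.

198.30%

£608.34 ÷ £306.78 ≈ 198.30%.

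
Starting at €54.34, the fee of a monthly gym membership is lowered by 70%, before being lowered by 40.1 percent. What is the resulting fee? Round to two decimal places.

€9.76

70% decrease: €54.34 × 0.3 = €16.302.
40.1% decrease: €16.302 × 0.599 = €9.764898 ≈ €9.76.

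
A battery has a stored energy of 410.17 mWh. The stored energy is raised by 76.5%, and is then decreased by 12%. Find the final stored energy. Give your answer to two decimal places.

Each change multiplies by a factor: 1.765 × 0.88 = 1.5532.
410.17 × 1.5532 = 637.076044 ≈ 637.08.

637.08 mWh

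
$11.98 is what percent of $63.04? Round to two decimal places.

19.00%

$11.98 ÷ $63.04 ≈ 19.00%.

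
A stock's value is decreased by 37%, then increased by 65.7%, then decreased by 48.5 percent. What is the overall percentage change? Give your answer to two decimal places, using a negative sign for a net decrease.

A 37% decrease multiplies by 0.63.
Then a 65.7% increase: 0.63 × 1.657 = 1.04391.
Then a 48.5% decrease: 1.04391 × 0.515 = 0.53761365.
Overall factor 0.53761365, i.e. -46.24%.

-46.24%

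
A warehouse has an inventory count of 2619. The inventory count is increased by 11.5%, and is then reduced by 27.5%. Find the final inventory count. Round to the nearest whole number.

After the 11.5% increase: 2619 × 1.115 = 2920.185.
Apply the 27.5% decrease: 2920.185 × 0.725 = 2117.134125 ≈ 2117.

2117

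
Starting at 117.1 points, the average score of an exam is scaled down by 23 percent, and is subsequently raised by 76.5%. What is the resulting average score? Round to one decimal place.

159.1 points

Apply the 23% decrease: 117.1 × 0.77 = 90.167.
After the 76.5% increase: 90.167 × 1.765 = 159.144755 ≈ 159.1.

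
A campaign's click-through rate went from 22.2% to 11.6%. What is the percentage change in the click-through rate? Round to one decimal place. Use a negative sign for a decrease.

-47.7%

The change is 11.6 − 22.2 = -10.6 percentage points.
Relative to the original 22.2%, that is -10.6 ÷ 22.2 ≈ -47.7%.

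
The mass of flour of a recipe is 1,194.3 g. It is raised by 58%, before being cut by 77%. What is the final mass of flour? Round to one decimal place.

434.0 g

Each change multiplies by a factor: 1.58 × 0.23 = 0.3634.
1,194.3 × 0.3634 = 434.00862 ≈ 434.0.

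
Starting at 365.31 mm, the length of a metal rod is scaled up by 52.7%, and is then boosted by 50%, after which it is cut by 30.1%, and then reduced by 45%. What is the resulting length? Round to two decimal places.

321.69 mm

After the 52.7% increase: 365.31 × 1.527 = 557.82837.
50% increase: 557.82837 × 1.5 = 836.742555.
After the 30.1% decrease: 836.742555 × 0.699 = 584.883045945.
45% decrease: 584.883045945 × 0.55 = 321.68567526975 ≈ 321.69.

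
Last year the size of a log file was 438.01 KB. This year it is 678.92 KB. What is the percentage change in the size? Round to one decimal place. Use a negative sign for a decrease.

Change: 678.92 − 438.01 = 240.91.
Relative to the original: 240.91 ÷ 438.01 ≈ 55.0%.

55.0%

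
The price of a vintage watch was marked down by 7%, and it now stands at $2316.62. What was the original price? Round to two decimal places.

$2490.99

The overall multiplier applied was 0.93.
So the original price was $2316.62 ÷ 0.93 ≈ $2490.99.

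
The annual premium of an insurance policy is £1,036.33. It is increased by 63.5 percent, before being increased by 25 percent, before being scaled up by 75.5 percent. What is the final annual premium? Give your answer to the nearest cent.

£3,717.09

After the 63.5% increase: £1,036.33 × 1.635 = £1694.39955.
After the 25% increase: £1694.39955 × 1.25 = £2117.9994375.
75.5% increase: £2117.9994375 × 1.755 = £3717.0890128125 ≈ £3,717.09.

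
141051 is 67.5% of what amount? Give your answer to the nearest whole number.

141051 ÷ 0.675 ≈ 208964.

208964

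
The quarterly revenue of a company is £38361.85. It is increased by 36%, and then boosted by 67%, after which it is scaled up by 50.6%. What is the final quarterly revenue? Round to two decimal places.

Each change multiplies by a factor: 1.36 × 1.67 × 1.506 = 3.4204272.
£38361.85 × 3.4204272 = £131213.91518232 ≈ £131213.92.

£131213.92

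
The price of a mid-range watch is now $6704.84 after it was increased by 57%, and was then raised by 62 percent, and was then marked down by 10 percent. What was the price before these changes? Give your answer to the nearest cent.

$2929.08

The overall multiplier applied was 1.57 × 1.62 × 0.9 = 2.28906.
So the original price was $6704.84 ÷ 2.28906 ≈ $2929.08.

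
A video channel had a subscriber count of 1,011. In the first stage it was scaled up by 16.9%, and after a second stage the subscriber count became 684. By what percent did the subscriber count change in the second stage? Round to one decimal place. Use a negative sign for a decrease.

After the first stage: 1,011 × 1.169 = 1181.859.
Second-stage multiplier: 684 ÷ 1181.859 ≈ 0.57875.
That is a change of -42.1%.

-42.1%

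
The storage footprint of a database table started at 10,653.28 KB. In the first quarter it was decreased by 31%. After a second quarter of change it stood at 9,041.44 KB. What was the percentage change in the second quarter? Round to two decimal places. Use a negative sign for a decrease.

23.00%

After the first quarter: 10,653.28 × 0.69 = 7350.7632.
Second-quarter multiplier: 9,041.44 ÷ 7350.7632 ≈ 1.23.
That is a change of 23.00%.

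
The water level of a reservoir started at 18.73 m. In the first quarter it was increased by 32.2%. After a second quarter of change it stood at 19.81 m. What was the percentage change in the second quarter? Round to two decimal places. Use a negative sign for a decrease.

-20.00%

After the first quarter: 18.73 × 1.322 = 24.76106.
Second-quarter multiplier: 19.81 ÷ 24.76106 ≈ 0.800047.
That is a change of -20.00%.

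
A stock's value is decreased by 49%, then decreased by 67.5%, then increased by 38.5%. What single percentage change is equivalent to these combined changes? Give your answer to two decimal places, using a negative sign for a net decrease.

-77.04%

The combined multiplier is 0.51 × 0.325 × 1.385 = 0.22956375.
That corresponds to a decrease of 77.04%.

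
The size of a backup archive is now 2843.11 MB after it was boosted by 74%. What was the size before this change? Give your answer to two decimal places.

1633.97 MB

The overall multiplier applied was 1.74.
So the original size was 2843.11 ÷ 1.74 ≈ 1633.97 MB.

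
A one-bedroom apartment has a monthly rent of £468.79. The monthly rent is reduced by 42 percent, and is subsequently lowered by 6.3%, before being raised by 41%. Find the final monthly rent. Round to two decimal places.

£359.22

42% decrease: £468.79 × 0.58 = £271.8982.
Apply the 6.3% decrease: £271.8982 × 0.937 = £254.7686134.
41% increase: £254.7686134 × 1.41 = £359.223744894 ≈ £359.22.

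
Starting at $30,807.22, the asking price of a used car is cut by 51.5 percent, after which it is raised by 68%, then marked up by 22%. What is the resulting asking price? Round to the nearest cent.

Each change multiplies by a factor: 0.485 × 1.68 × 1.22 = 0.994056.
$30,807.22 × 0.994056 = $30624.10188432 ≈ $30,624.10.

$30,624.10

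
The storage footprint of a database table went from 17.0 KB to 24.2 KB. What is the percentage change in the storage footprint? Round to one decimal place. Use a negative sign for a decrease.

Change: 24.2 − 17.0 = 7.2.
Relative to the original: 7.2 ÷ 17.0 ≈ 42.4%.

42.4%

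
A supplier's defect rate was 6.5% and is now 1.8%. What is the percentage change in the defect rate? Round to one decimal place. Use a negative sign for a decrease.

-72.3%

The change is 1.8 − 6.5 = -4.7 percentage points.
Relative to the original 6.5%, that is -4.7 ÷ 6.5 ≈ -72.3%.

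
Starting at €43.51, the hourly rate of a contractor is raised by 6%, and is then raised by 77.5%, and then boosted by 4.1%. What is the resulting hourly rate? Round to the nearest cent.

€85.22

After the 6% increase: €43.51 × 1.06 = €46.1206.
77.5% increase: €46.1206 × 1.775 = €81.864065.
After the 4.1% increase: €81.864065 × 1.041 = €85.220491665 ≈ €85.22.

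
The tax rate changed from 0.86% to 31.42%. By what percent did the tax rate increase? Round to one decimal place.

The change is 31.42 − 0.86 = 30.56 percentage points.
Relative to the original 0.86%, that is 30.56 ÷ 0.86 ≈ 3553.5%.
So the tax rate rose by 3553.5%.

3553.5%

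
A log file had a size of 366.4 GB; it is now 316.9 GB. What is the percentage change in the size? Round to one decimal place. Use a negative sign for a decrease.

Change: 316.9 − 366.4 = -49.5.
Relative to the original: -49.5 ÷ 366.4 ≈ -13.5%.

-13.5%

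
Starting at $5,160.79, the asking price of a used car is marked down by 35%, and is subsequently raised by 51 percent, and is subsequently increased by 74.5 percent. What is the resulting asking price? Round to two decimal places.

$8,838.98

After the 35% decrease: $5,160.79 × 0.65 = $3354.5135.
51% increase: $3354.5135 × 1.51 = $5065.315385.
74.5% increase: $5065.315385 × 1.745 = $8838.975346825 ≈ $8,838.98.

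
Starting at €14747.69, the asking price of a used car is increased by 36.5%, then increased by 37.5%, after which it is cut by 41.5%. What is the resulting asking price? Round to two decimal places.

After the 36.5% increase: €14747.69 × 1.365 = €20130.59685.
After the 37.5% increase: €20130.59685 × 1.375 = €27679.57066875.
41.5% decrease: €27679.57066875 × 0.585 = €16192.54884121875 ≈ €16192.55.

€16192.55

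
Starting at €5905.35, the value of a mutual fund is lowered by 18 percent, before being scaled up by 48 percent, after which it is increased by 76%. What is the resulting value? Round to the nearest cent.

€12613.45

Each change multiplies by a factor: 0.82 × 1.48 × 1.76 = 2.135936.
€5905.35 × 2.135936 = €12613.4496576 ≈ €12613.45.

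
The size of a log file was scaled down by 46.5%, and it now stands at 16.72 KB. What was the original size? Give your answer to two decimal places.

The overall multiplier applied was 0.535.
So the original size was 16.72 ÷ 0.535 ≈ 31.25 KB.

31.25 KB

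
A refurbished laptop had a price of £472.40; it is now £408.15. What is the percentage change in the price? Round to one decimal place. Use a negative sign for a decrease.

-13.6%

Change: £408.15 − £472.40 = -£64.25.
Relative to the original: -£64.25 ÷ £472.40 ≈ -13.6%.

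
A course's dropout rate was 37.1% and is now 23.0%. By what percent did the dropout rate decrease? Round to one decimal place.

38.0%

The change is 23.0 − 37.1 = -14.1 percentage points.
Relative to the original 37.1%, that is -14.1 ÷ 37.1 ≈ -38.0%.
So the dropout rate fell by 38.0%.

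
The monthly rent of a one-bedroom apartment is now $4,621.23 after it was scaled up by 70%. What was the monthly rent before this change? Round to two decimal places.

The overall multiplier applied was 1.7.
So the original monthly rent was $4,621.23 ÷ 1.7 ≈ $2,718.37.

$2,718.37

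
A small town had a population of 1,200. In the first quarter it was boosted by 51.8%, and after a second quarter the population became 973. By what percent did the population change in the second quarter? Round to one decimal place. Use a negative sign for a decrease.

After the first quarter: 1,200 × 1.518 = 1821.6.
Second-quarter multiplier: 973 ÷ 1821.6 ≈ 0.53415.
That is a change of -46.6%.

-46.6%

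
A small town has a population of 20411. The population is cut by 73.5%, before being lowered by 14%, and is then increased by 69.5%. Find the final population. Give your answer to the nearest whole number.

7885

Each change multiplies by a factor: 0.265 × 0.86 × 1.695 = 0.3862905.
20411 × 0.3862905 = 7884.5753955 ≈ 7885.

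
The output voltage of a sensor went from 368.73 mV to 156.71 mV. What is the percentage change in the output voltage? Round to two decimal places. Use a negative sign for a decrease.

-57.50%

Change: 156.71 − 368.73 = -212.02.
Relative to the original: -212.02 ÷ 368.73 ≈ -57.50%.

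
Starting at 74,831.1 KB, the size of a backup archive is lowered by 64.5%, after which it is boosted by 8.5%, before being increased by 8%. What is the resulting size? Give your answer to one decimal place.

Each change multiplies by a factor: 0.355 × 1.085 × 1.08 = 0.415989.
74,831.1 × 0.415989 = 31128.9144579 ≈ 31,128.9.

31,128.9 KB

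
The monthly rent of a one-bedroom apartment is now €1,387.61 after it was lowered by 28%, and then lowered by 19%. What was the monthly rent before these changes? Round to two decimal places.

The overall multiplier applied was 0.72 × 0.81 = 0.5832.
So the original monthly rent was €1,387.61 ÷ 0.5832 ≈ €2,379.30.

€2,379.30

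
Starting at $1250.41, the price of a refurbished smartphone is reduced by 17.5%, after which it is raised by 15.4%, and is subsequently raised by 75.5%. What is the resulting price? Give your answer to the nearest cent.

Each change multiplies by a factor: 0.825 × 1.154 × 1.755 = 1.67084775.
$1250.41 × 1.67084775 = $2089.2447350775 ≈ $2089.24.

$2089.24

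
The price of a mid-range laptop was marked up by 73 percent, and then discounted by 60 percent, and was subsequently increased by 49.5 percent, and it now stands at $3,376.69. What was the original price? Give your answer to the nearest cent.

The overall multiplier applied was 1.73 × 0.4 × 1.495 = 1.03454.
So the original price was $3,376.69 ÷ 1.03454 ≈ $3,263.95.

$3,263.95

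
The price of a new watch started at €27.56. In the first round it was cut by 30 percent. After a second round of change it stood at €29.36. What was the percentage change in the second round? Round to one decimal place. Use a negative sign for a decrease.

After the first round: €27.56 × 0.7 = €19.292.
Second-round multiplier: €29.36 ÷ €19.292 ≈ 1.52187.
That is a change of 52.2%.

52.2%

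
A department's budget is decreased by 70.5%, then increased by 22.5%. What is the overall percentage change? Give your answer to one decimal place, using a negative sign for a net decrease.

-63.9%

The combined multiplier is 0.295 × 1.225 = 0.361375.
That corresponds to a decrease of 63.9%.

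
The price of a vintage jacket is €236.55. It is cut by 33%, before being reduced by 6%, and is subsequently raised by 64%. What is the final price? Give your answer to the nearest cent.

Apply the 33% decrease: €236.55 × 0.67 = €158.4885.
Apply the 6% decrease: €158.4885 × 0.94 = €148.97919.
Apply the 64% increase: €148.97919 × 1.64 = €244.3258716 ≈ €244.33.

€244.33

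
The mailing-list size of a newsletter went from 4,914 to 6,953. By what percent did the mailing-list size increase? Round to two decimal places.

41.49%

Change: 6,953 − 4,914 = 2,039.
Relative to the original: 2,039 ÷ 4,914 ≈ 41.49%.
So the mailing-list size increased by 41.49%.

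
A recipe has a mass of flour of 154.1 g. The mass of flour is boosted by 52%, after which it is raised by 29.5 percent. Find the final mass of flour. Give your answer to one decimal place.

303.3 g

52% increase: 154.1 × 1.52 = 234.232.
After the 29.5% increase: 234.232 × 1.295 = 303.33044 ≈ 303.3.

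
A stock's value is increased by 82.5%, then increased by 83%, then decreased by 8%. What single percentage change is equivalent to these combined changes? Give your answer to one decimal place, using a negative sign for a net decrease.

207.3%

The combined multiplier is 1.825 × 1.83 × 0.92 = 3.07257.
That corresponds to an increase of 207.3%.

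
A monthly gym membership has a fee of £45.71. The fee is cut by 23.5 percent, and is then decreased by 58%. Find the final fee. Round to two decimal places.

After the 23.5% decrease: £45.71 × 0.765 = £34.96815.
Apply the 58% decrease: £34.96815 × 0.42 = £14.686623 ≈ £14.69.

£14.69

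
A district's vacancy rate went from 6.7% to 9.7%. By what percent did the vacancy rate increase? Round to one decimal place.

The change is 9.7 − 6.7 = 3.0 percentage points.
Relative to the original 6.7%, that is 3.0 ÷ 6.7 ≈ 44.8%.
So the vacancy rate rose by 44.8%.

44.8%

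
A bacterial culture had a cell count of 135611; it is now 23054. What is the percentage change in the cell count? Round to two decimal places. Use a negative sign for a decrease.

Change: 23054 − 135611 = -112557.
Relative to the original: -112557 ÷ 135611 ≈ -83.00%.

-83.00%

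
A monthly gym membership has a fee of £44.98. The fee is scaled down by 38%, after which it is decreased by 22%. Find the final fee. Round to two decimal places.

Each change multiplies by a factor: 0.62 × 0.78 = 0.4836.
£44.98 × 0.4836 = £21.752328 ≈ £21.75.

£21.75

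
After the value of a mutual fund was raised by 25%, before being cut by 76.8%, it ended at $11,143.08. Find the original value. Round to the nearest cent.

Undoing the 76.8% decrease: $11,143.08 ÷ 0.232 ≈ $48030.517241.
Undoing the 25% increase: $48030.517241 ÷ 1.25 ≈ $38,424.41.

$38,424.41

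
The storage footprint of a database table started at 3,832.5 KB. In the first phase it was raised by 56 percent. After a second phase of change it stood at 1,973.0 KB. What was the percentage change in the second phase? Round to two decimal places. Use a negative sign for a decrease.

-67.00%

After the first phase: 3,832.5 × 1.56 = 5978.7.
Second-phase multiplier: 1,973.0 ÷ 5978.7 ≈ 0.330005.
That is a change of -67.00%.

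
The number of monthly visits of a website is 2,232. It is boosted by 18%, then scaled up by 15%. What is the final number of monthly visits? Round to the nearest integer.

Each change multiplies by a factor: 1.18 × 1.15 = 1.357.
2,232 × 1.357 = 3028.824 ≈ 3,029.

3,029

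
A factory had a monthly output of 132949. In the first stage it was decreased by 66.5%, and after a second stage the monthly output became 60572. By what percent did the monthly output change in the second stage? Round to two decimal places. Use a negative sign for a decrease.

36.00%

After the first stage: 132949 × 0.335 = 44537.915.
Second-stage multiplier: 60572 ÷ 44537.915 ≈ 1.36001.
That is a change of 36.00%.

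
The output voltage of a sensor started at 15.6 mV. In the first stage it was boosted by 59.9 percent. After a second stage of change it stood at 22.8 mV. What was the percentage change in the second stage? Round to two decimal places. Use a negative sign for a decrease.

After the first stage: 15.6 × 1.599 = 24.9444.
Second-stage multiplier: 22.8 ÷ 24.9444 ≈ 0.914033.
That is a change of -8.60%.

-8.60%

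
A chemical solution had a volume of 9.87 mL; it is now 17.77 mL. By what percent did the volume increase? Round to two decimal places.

Change: 17.77 − 9.87 = 7.90.
Relative to the original: 7.90 ÷ 9.87 ≈ 80.04%.
So the volume increased by 80.04%.

80.04%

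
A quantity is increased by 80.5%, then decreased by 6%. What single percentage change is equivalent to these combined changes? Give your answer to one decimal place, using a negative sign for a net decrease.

69.7%

An 80.5% increase multiplies by 1.805.
Then a 6% decrease: 1.805 × 0.94 = 1.6967.
Overall factor 1.6967, i.e. 69.7%.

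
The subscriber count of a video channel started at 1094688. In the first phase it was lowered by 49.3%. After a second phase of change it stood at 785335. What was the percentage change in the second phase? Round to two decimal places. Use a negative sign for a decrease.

After the first phase: 1094688 × 0.507 = 555006.816.
Second-phase multiplier: 785335 ÷ 555006.816 ≈ 1.415001.
That is a change of 41.50%.

41.50%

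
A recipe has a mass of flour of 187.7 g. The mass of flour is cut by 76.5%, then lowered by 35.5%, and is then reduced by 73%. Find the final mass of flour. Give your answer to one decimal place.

7.7 g

76.5% decrease: 187.7 × 0.235 = 44.1095.
Apply the 35.5% decrease: 44.1095 × 0.645 = 28.4506275.
73% decrease: 28.4506275 × 0.27 = 7.681669425 ≈ 7.7.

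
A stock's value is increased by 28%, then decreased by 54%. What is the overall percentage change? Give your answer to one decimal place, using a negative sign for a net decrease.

-41.1%

The combined multiplier is 1.28 × 0.46 = 0.5888.
That corresponds to a decrease of 41.1%.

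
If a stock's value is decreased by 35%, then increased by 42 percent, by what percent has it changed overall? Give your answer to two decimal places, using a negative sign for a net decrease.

-7.70%

The combined multiplier is 0.65 × 1.42 = 0.923.
That corresponds to a decrease of 7.70%.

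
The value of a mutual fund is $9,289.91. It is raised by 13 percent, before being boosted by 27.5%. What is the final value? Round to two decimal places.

$13,384.44

13% increase: $9,289.91 × 1.13 = $10497.5983.
After the 27.5% increase: $10497.5983 × 1.275 = $13384.4378325 ≈ $13,384.44.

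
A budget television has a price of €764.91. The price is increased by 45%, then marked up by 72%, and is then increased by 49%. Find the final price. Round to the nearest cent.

Apply the 45% increase: €764.91 × 1.45 = €1109.1195.
72% increase: €1109.1195 × 1.72 = €1907.68554.
After the 49% increase: €1907.68554 × 1.49 = €2842.4514546 ≈ €2842.45.

€2842.45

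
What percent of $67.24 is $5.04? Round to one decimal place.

7.5%

$5.04 ÷ $67.24 ≈ 7.5%.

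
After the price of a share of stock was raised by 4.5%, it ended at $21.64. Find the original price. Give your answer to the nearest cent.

$20.71

The overall multiplier applied was 1.045.
So the original price was $21.64 ÷ 1.045 ≈ $20.71.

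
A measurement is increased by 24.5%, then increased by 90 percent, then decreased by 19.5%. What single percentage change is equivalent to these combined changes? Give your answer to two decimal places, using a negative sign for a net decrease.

90.42%

A 24.5% increase multiplies by 1.245.
Then a 90% increase: 1.245 × 1.9 = 2.3655.
Then a 19.5% decrease: 2.3655 × 0.805 = 1.9042275.
Overall factor 1.9042275, i.e. 90.42%.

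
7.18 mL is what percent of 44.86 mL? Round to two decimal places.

16.01%

7.18 mL ÷ 44.86 mL ≈ 16.01%.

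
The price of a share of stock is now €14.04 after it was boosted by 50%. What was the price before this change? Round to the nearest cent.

€9.36

The overall multiplier applied was 1.5.
So the original price was €14.04 ÷ 1.5 = €9.36.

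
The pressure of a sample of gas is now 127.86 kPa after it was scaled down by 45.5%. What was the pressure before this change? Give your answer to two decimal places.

234.61 kPa

The overall multiplier applied was 0.545.
So the original pressure was 127.86 ÷ 0.545 ≈ 234.61 kPa.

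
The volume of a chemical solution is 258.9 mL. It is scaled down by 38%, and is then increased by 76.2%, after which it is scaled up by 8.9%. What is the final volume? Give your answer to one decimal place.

Each change multiplies by a factor: 0.62 × 1.762 × 1.089 = 1.18966716.
258.9 × 1.18966716 = 308.004827724 ≈ 308.0.

308.0 mL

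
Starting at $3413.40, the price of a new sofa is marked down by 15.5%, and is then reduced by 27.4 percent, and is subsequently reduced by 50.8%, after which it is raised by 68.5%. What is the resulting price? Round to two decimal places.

Each change multiplies by a factor: 0.845 × 0.726 × 0.492 × 1.685 = 0.5085788994.
$3413.40 × 0.5085788994 = $1735.98321521196 ≈ $1735.98.

$1735.98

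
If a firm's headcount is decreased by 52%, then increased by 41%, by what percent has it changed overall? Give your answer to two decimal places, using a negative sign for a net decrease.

-32.32%

The combined multiplier is 0.48 × 1.41 = 0.6768.
That corresponds to a decrease of 32.32%.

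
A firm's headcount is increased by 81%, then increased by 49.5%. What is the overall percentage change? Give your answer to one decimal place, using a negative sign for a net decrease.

The combined multiplier is 1.81 × 1.495 = 2.70595.
That corresponds to an increase of 170.6%.

170.6%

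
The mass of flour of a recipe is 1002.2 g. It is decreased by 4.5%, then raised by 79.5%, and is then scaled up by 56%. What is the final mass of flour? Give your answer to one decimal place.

2680.1 g

4.5% decrease: 1002.2 × 0.955 = 957.101.
Apply the 79.5% increase: 957.101 × 1.795 = 1717.996295.
After the 56% increase: 1717.996295 × 1.56 = 2680.0742202 ≈ 2680.1.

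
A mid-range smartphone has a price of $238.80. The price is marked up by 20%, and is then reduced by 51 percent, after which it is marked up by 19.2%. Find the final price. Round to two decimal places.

$167.37

After the 20% increase: $238.80 × 1.2 = $286.56.
After the 51% decrease: $286.56 × 0.49 = $140.4144.
19.2% increase: $140.4144 × 1.192 = $167.3739648 ≈ $167.37.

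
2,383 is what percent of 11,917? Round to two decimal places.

20.00%

2,383 ÷ 11,917 ≈ 20.00%.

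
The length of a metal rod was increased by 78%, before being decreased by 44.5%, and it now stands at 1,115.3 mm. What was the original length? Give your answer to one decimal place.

Undoing the 44.5% decrease: 1,115.3 ÷ 0.555 ≈ 2009.54955.
Undoing the 78% increase: 2009.54955 ÷ 1.78 ≈ 1,129.0 mm.

1,129.0 mm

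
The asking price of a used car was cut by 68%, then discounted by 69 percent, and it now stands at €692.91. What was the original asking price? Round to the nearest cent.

Undoing the 69% decrease: €692.91 ÷ 0.31 ≈ €2235.193548.
Undoing the 68% decrease: €2235.193548 ÷ 0.32 ≈ €6,984.98.

€6,984.98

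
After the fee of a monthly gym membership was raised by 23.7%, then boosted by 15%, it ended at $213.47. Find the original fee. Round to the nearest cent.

Undoing the 15% increase: $213.47 ÷ 1.15 ≈ $185.626087.
Undoing the 23.7% increase: $185.626087 ÷ 1.237 ≈ $150.06.

$150.06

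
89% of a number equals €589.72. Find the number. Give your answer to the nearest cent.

€589.72 ÷ 0.89 ≈ €662.61.

€662.61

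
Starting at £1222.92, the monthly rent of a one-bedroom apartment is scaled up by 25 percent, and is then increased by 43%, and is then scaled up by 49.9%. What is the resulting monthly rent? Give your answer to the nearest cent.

Apply the 25% increase: £1222.92 × 1.25 = £1528.65.
43% increase: £1528.65 × 1.43 = £2185.9695.
Apply the 49.9% increase: £2185.9695 × 1.499 = £3276.7682805 ≈ £3276.77.

£3276.77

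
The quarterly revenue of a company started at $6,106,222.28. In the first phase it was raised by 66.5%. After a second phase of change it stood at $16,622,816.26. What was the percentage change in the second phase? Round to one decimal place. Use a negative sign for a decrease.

63.5%

After the first phase: $6,106,222.28 × 1.665 = $10166860.0962.
Second-phase multiplier: $16,622,816.26 ÷ $10166860.0962 ≈ 1.635.
That is a change of 63.5%.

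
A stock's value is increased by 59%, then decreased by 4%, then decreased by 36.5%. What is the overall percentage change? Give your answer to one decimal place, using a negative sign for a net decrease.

-3.1%

The combined multiplier is 1.59 × 0.96 × 0.635 = 0.969264.
That corresponds to a decrease of 3.1%.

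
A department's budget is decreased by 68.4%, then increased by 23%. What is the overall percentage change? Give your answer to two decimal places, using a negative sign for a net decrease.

-61.13%

A 68.4% decrease multiplies by 0.316.
Then a 23% increase: 0.316 × 1.23 = 0.38868.
Overall factor 0.38868, i.e. -61.13%.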